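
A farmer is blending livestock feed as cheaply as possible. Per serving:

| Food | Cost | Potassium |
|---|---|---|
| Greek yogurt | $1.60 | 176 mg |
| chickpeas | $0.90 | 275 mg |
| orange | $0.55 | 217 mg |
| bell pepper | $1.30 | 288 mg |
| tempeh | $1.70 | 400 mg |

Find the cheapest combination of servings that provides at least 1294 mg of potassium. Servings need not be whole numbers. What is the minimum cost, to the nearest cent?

$3.28

Cost per mg of potassium: orange $0.0025, chickpeas $0.0033, tempeh $0.0043, bell pepper $0.0045, Greek yogurt $0.0091.
With no serving limits, use only orange: 1294 mg / 217 mg = 5.963 servings × $0.55 = $3.28.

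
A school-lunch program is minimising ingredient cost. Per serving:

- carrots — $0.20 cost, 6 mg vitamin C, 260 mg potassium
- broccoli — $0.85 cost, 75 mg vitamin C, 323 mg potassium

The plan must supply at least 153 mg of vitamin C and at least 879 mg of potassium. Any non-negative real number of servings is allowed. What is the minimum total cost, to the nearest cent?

Compare the cost at each extreme point of the feasible region.
carrots only: max(153/6, 879/260) = 25.5 servings → $5.10.
broccoli only: max(153/75, 879/323) = 2.721 servings → $2.31.
carrots + broccoli with both tight: 0.9399 servings and 1.965 servings → $1.86.
The minimum over all feasible corners is $1.86.

$1.86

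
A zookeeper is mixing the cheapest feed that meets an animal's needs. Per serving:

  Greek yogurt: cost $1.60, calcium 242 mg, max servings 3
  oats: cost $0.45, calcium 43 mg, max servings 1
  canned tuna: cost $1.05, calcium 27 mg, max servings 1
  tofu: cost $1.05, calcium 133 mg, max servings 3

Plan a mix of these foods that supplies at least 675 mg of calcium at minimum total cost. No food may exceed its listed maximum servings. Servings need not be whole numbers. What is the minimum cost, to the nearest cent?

$4.46

Cost per mg of calcium: Greek yogurt $0.0066, tofu $0.0079, oats $0.0105, canned tuna $0.0389.
Take 2.789 servings of Greek yogurt: +675.0 mg calcium for $4.46 (total $4.46, still need 0.0 mg).
Filling from the cheapest source first is optimal under one linear minimum: $4.46.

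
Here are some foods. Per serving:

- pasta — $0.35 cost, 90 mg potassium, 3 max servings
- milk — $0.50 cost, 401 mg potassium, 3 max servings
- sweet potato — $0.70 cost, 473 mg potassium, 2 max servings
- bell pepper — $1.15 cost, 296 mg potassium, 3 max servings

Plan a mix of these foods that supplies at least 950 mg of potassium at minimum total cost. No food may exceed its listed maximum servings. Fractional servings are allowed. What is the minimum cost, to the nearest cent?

$1.18

Cost per mg of potassium: milk $0.0012, sweet potato $0.0015, bell pepper $0.0039, pasta $0.0039.
Take 2.369 servings of milk: +950.0 mg potassium for $1.18 (total $1.18, still need 0.0 mg).
Greedy by cheapest-per-mg is optimal for a single linear constraint, so the minimum cost is $1.18.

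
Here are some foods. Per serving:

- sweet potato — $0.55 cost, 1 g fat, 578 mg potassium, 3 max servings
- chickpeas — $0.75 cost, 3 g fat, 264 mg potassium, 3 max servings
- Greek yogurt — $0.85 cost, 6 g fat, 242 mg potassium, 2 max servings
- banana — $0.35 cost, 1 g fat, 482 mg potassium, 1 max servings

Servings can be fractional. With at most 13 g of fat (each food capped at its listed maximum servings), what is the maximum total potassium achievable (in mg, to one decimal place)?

Potassium per g fat: sweet potato 578, banana 482, chickpeas 88, Greek yogurt 40.33.
Take 3 servings of sweet potato: uses 3 g fat, +1734.0 mg potassium (running total 1734.0 mg).
Take 1 serving of banana: uses 1 g fat, +482.0 mg potassium (running total 2216.0 mg).
Take 3 servings of chickpeas: uses 9 g fat, +792.0 mg potassium (running total 3008.0 mg).
Filling greedily by potassium-per-g fat is optimal for one linear limit, giving 3008.0 mg.

3008.0 mg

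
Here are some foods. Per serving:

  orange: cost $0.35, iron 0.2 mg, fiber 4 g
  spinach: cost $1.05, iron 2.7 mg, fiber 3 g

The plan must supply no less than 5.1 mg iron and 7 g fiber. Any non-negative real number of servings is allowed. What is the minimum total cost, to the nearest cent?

$2.08

Two binding constraints pin down two serving amounts, so the optimal mix uses at most two foods. The candidates are each food alone (scaled to the tighter of iron/fiber) and each pair with both constraints tight.
orange only: max(5.1/0.2, 7/4) = 25.5 servings → $8.93.
spinach only: max(5.1/2.7, 7/3) = 2.333 servings → $2.45.
orange + spinach with both tight: 0.3529 servings and 1.863 servings → $2.08.
So the least-cost plan costs $2.08.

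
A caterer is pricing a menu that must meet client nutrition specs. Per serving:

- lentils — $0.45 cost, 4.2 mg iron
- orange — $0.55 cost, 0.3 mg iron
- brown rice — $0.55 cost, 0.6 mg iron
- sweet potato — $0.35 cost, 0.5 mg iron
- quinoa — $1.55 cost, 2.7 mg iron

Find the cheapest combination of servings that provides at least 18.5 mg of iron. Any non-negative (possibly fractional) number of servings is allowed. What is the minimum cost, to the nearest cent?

$1.98

Cost per mg of iron: lentils $0.1071, quinoa $0.5741, sweet potato $0.7000, brown rice $0.9167, orange $1.8333.
With no serving limits, use only lentils: 18.5 mg / 4.2 mg = 4.405 servings × $0.45 = $1.98.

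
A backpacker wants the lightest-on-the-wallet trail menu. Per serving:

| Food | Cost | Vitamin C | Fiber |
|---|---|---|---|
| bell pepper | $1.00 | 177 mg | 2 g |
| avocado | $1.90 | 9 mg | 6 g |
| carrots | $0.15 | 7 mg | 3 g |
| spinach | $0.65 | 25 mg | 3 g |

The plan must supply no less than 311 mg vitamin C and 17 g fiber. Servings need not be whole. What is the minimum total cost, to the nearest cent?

$2.27

The cheapest plan sits at a corner of the feasible region — with two constraints it uses at most two foods.
bell pepper only: max(311/177, 17/2) = 8.5 servings → $8.50.
avocado only: max(311/9, 17/6) = 34.56 servings → $65.66.
carrots only: max(311/7, 17/3) = 44.43 servings → $6.66.
spinach only: max(311/25, 17/3) = 12.44 servings → $8.09.
bell pepper + avocado with both tight: 1.641 servings and 2.286 servings → $5.98.
bell pepper + carrots with both tight: 1.574 servings and 4.617 servings → $2.27.
bell pepper + spinach with both tight: 1.056 servings and 4.963 servings → $4.28.
avocado + carrots with both targets exact would need a negative amount; discard.
avocado + spinach: the both-tight solution has a negative serving — not a feasible corner.
carrots + spinach: intersection lies outside the first quadrant.
So the least-cost plan costs $2.27.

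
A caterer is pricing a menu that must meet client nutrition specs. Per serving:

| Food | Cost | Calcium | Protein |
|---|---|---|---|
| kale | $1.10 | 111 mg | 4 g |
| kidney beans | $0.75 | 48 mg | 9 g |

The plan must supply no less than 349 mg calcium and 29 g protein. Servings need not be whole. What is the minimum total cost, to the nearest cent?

kale only: max(349/111, 29/4) = 7.25 servings → $7.97.
kidney beans only: max(349/48, 29/9) = 7.271 servings → $5.45.
kale + kidney beans with both tight: 2.167 servings and 2.259 servings → $4.08.
Cheapest feasible corner: $4.08.

$4.08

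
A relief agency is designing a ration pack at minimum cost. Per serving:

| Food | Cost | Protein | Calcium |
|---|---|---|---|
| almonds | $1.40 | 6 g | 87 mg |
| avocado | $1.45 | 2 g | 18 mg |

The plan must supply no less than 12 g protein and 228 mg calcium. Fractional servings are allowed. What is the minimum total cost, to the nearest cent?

This is a tiny linear program; its minimum lies at a vertex of the feasible set. List the vertices and price them.
almonds only: max(12/6, 228/87) = 2.621 servings → $3.67.
avocado only: max(12/2, 228/18) = 12.67 servings → $18.37.
almonds + avocado: the both-tight solution has a negative serving — not a feasible corner.
Cheapest feasible corner: $3.67.

$3.67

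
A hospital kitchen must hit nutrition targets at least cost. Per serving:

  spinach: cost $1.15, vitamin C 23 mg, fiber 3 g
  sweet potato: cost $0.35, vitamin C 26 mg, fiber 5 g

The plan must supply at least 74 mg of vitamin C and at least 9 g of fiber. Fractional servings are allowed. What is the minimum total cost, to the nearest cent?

$1.00

Check every corner: each single food scaled to meet both minima, and each pair solved so both constraints bind.
spinach only: max(74/23, 9/3) = 3.217 servings → $3.70.
sweet potato only: max(74/26, 9/5) = 2.846 servings → $1.00.
spinach + sweet potato: the both-tight solution has a negative serving — not a feasible corner.
Cheapest feasible corner: $1.00.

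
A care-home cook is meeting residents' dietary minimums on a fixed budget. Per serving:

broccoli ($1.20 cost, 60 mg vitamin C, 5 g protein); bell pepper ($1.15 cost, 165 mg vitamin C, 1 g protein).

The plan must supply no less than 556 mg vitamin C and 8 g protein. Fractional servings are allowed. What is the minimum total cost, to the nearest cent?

$4.66

Minimising a linear cost over {vitamin C ≥ 556, protein ≥ 8, servings ≥ 0} — the optimum is at a vertex, using one or two foods.
broccoli only: max(556/60, 8/5) = 9.267 servings → $11.12.
bell pepper only: max(556/165, 8/1) = 8 servings → $9.20.
broccoli + bell pepper with both tight: 0.9987 servings and 3.007 servings → $4.66.
So the least-cost plan costs $4.66.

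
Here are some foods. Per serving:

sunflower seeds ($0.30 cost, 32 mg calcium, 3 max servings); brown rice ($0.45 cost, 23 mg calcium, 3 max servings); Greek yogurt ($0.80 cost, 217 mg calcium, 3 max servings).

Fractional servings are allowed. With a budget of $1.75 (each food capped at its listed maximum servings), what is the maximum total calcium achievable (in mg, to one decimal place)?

474.7 mg

Calcium per dollar: Greek yogurt 271.2, sunflower seeds 106.7, brown rice 51.11.
Take 2.188 servings of Greek yogurt: spends $1.75, +474.7 mg calcium (running total 474.7 mg).
Greedy by best ratio exhausts the cost allowance optimally: 474.7 mg.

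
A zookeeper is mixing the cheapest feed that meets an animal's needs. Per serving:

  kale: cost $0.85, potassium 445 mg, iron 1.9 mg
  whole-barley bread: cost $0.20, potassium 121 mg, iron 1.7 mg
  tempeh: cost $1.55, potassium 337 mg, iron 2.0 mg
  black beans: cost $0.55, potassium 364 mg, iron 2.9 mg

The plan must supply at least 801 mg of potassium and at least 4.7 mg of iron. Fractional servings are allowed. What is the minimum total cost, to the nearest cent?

$1.21

Check every corner: each single food scaled to meet both minima, and each pair solved so both constraints bind.
kale only: max(801/445, 4.7/1.9) = 2.474 servings → $2.10.
whole-barley bread only: max(801/121, 4.7/1.7) = 6.62 servings → $1.32.
tempeh only: max(801/337, 4.7/2.0) = 2.377 servings → $3.68.
black beans only: max(801/364, 4.7/2.9) = 2.201 servings → $1.21.
kale + whole-barley bread with both tight: 1.506 servings and 1.082 servings → $1.50.
kale + tempeh with both tight: 0.07249 servings and 2.281 servings → $3.60.
kale + black beans with both tight: 1.022 servings and 0.9511 servings → $1.39.
whole-barley bread + tempeh: intersection lies outside the first quadrant.
whole-barley bread + black beans: the both-tight solution has a negative serving — not a feasible corner.
tempeh + black beans: the both-tight solution has a negative serving — not a feasible corner.
The minimum over all feasible corners is $1.21.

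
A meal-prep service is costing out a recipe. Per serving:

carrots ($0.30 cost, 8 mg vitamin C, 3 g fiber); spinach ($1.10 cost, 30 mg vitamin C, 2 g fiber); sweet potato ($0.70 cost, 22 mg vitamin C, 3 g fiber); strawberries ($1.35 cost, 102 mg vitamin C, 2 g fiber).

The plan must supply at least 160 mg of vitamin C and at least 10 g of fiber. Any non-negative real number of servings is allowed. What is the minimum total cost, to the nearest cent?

$2.59

The cheapest plan sits at a corner of the feasible region — with two constraints it uses at most two foods.
carrots only: max(160/8, 10/3) = 20 servings → $6.00.
spinach only: max(160/30, 10/2) = 5.333 servings → $5.87.
sweet potato only: max(160/22, 10/3) = 7.273 servings → $5.09.
strawberries only: max(160/102, 10/2) = 5 servings → $6.75.
carrots + spinach with both targets exact would need a negative amount; discard.
carrots + sweet potato: intersection lies outside the first quadrant.
carrots + strawberries with both tight: 2.414 servings and 1.379 servings → $2.59.
spinach + sweet potato: the both-tight solution has a negative serving — not a feasible corner.
spinach + strawberries with both tight: 4.861 servings and 0.1389 servings → $5.53.
sweet potato + strawberries with both tight: 2.672 servings and 0.9924 servings → $3.21.
The minimum over all feasible corners is $2.59.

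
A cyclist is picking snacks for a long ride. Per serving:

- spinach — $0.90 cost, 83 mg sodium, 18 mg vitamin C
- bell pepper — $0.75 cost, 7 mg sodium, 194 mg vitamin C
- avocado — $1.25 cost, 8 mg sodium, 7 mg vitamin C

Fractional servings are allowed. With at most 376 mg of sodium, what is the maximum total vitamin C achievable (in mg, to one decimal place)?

Vitamin C per mg sodium: bell pepper 27.71, avocado 0.875, spinach 0.2169.
With no serving limits, spend the whole sodium allowance on bell pepper: 376 mg / 7 mg × 194 mg = 10420.6 mg.

10420.6 mg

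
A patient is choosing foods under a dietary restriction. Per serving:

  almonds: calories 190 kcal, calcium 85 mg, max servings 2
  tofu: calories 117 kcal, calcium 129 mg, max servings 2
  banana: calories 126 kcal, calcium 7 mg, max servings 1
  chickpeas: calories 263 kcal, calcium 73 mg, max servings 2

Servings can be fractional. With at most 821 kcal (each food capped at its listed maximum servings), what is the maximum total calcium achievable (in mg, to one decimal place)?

485.5 mg

Calcium per kcal: tofu 1.103, almonds 0.4474, chickpeas 0.2776, banana 0.05556.
Take 2 servings of tofu: uses 234 kcal, +258.0 mg calcium (running total 258.0 mg).
Take 2 servings of almonds: uses 380 kcal, +170.0 mg calcium (running total 428.0 mg).
Take 0.7871 servings of chickpeas: uses 207 kcal, +57.5 mg calcium (running total 485.5 mg).
Greedy by best ratio exhausts the calories allowance optimally: 485.5 mg.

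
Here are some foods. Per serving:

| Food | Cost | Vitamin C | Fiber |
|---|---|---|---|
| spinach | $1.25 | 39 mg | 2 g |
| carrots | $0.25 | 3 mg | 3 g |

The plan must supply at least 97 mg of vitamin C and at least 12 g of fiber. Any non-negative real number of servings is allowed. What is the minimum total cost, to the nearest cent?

At the optimum either one food covers both requirements or two foods hit both targets exactly; no other combination can be cheaper.
spinach only: max(97/39, 12/2) = 6 servings → $7.50.
carrots only: max(97/3, 12/3) = 32.33 servings → $8.08.
spinach + carrots with both tight: 2.297 servings and 2.468 servings → $3.49.
The minimum over all feasible corners is $3.49.

$3.49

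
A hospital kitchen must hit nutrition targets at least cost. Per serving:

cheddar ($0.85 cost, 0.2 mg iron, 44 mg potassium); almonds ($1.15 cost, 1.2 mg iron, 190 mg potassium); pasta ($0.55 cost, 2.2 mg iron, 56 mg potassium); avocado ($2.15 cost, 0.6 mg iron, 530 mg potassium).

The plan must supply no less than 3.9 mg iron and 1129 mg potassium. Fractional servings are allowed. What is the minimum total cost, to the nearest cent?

$4.98

Two binding constraints pin down two serving amounts, so the optimal mix uses at most two foods. The candidates are each food alone (scaled to the tighter of iron/potassium) and each pair with both constraints tight.
cheddar only: max(3.9/0.2, 1129/44) = 25.66 servings → $21.81.
almonds only: max(3.9/1.2, 1129/190) = 5.942 servings → $6.83.
pasta only: max(3.9/2.2, 1129/56) = 20.16 servings → $11.09.
avocado only: max(3.9/0.6, 1129/530) = 6.5 servings → $13.97.
cheddar + almonds with both targets exact would need a negative amount; discard.
cheddar + pasta: the both-tight solution has a negative serving — not a feasible corner.
cheddar + avocado with both tight: 17.46 servings and 0.6809 servings → $16.30.
almonds + pasta: intersection lies outside the first quadrant.
almonds + avocado with both tight: 2.662 servings and 1.176 servings → $5.59.
pasta + avocado with both tight: 1.227 servings and 2.001 servings → $4.98.
The minimum over all feasible corners is $4.98.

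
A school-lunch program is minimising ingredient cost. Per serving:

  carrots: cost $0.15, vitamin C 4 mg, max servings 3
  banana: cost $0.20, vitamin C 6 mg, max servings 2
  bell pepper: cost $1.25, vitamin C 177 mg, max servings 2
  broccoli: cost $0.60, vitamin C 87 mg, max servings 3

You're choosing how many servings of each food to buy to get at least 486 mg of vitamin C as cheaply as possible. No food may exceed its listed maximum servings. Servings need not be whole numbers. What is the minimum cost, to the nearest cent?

Cost per mg of vitamin C: broccoli $0.0069, bell pepper $0.0071, banana $0.0333, carrots $0.0375.
Take 3 servings of broccoli: +261.0 mg vitamin C for $1.80 (total $1.80, still need 225.0 mg).
Take 1.271 servings of bell pepper: +225.0 mg vitamin C for $1.59 (total $3.39, still need 0.0 mg).
Greedy by cheapest-per-mg is optimal for a single linear constraint, so the minimum cost is $3.39.

$3.39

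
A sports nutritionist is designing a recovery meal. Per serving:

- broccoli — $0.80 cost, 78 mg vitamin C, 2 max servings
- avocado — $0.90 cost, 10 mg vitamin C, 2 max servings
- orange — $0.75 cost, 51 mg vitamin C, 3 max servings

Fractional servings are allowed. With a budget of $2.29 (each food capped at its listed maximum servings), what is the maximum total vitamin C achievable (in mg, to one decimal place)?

Vitamin C per dollar: broccoli 97.5, orange 68, avocado 11.11.
Take 2 servings of broccoli: spends $1.60, +156.0 mg vitamin C (running total 156.0 mg).
Take 0.92 servings of orange: spends $0.69, +46.9 mg vitamin C (running total 202.9 mg).
Greedy by best ratio exhausts the cost allowance optimally: 202.9 mg.

202.9 mg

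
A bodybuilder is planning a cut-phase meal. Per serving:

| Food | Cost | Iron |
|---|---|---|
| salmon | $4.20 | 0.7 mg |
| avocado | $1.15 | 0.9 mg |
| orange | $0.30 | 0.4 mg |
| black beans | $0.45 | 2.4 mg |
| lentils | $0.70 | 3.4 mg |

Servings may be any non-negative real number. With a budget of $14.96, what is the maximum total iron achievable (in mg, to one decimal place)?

Iron per dollar: black beans 5.333, lentils 4.857, orange 1.333, avocado 0.7826, salmon 0.1667.
With no serving limits, spend the whole cost allowance on black beans: $14.96 / $0.45 × 2.4 mg = 79.8 mg.

79.8 mg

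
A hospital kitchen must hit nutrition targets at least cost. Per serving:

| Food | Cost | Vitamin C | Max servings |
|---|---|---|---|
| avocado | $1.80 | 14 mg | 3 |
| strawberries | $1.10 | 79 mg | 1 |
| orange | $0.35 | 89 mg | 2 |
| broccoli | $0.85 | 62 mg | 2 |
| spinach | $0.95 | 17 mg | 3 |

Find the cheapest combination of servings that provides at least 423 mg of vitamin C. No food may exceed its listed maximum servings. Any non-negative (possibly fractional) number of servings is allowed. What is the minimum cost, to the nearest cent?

Cost per mg of vitamin C: orange $0.0039, broccoli $0.0137, strawberries $0.0139, spinach $0.0559, avocado $0.1286.
Take 2 servings of orange: +178.0 mg vitamin C for $0.70 (total $0.70, still need 245.0 mg).
Take 2 servings of broccoli: +124.0 mg vitamin C for $1.70 (total $2.40, still need 121.0 mg).
Take 1 serving of strawberries: +79.0 mg vitamin C for $1.10 (total $3.50, still need 42.0 mg).
Take 2.471 servings of spinach: +42.0 mg vitamin C for $2.35 (total $5.85, still need 0.0 mg).
Greedy by cheapest-per-mg is optimal for a single linear constraint, so the minimum cost is $5.85.

$5.85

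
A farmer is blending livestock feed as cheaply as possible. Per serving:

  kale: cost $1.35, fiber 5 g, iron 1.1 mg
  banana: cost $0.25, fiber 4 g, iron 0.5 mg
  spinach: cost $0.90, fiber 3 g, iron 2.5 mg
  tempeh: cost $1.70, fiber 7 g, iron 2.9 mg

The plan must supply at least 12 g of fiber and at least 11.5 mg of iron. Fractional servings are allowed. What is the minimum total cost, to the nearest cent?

$4.14

At the optimum either one food covers both requirements or two foods hit both targets exactly; no other combination can be cheaper.
kale only: max(12/5, 11.5/1.1) = 10.45 servings → $14.11.
banana only: max(12/4, 11.5/0.5) = 23 servings → $5.75.
spinach only: max(12/3, 11.5/2.5) = 4.6 servings → $4.14.
tempeh only: max(12/7, 11.5/2.9) = 3.966 servings → $6.74.
kale + banana with both targets exact would need a negative amount; discard.
kale + spinach with both targets exact would need a negative amount; discard.
kale + tempeh: intersection lies outside the first quadrant.
banana + spinach: intersection lies outside the first quadrant.
banana + tempeh with both targets exact would need a negative amount; discard.
spinach + tempeh with both targets exact would need a negative amount; discard.
Cheapest feasible corner: $4.14.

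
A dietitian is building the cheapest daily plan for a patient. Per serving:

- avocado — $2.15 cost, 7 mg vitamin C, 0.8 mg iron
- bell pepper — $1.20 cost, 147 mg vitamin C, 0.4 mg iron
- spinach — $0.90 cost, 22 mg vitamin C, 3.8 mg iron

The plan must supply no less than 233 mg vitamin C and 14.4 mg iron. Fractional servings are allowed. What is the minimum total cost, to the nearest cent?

$4.55

Compare the cost at each extreme point of the feasible region.
avocado only: max(233/7, 14.4/0.8) = 33.29 servings → $71.56.
bell pepper only: max(233/147, 14.4/0.4) = 36 servings → $43.20.
spinach only: max(233/22, 14.4/3.8) = 10.59 servings → $9.53.
avocado + bell pepper with both tight: 17.63 servings and 0.7456 servings → $38.79.
avocado + spinach: the both-tight solution has a negative serving — not a feasible corner.
bell pepper + spinach with both tight: 1.034 servings and 3.681 servings → $4.55.
The minimum over all feasible corners is $4.55.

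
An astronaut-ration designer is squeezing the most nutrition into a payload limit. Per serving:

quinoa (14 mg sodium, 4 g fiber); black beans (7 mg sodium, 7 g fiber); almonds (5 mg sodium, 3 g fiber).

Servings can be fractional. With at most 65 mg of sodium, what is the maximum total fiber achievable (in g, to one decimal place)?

65.0 g

Fiber per mg sodium: black beans 1, almonds 0.6, quinoa 0.2857.
With no serving limits, spend the whole sodium allowance on black beans: 65 mg / 7 mg × 7 g = 65.0 g.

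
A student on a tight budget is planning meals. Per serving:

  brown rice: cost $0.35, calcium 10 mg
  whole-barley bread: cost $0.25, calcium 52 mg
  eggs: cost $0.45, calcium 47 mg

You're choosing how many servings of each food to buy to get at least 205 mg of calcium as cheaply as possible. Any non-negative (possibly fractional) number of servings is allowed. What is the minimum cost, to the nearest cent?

$0.99

Cost per mg of calcium: whole-barley bread $0.0048, eggs $0.0096, brown rice $0.0350.
With no serving limits, use only whole-barley bread: 205 mg / 52 mg = 3.942 servings × $0.25 = $0.99.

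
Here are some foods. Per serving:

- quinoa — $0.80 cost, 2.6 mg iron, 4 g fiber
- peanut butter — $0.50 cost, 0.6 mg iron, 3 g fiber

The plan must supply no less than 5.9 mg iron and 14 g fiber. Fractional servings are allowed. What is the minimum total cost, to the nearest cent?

$2.56

quinoa only: max(5.9/2.6, 14/4) = 3.5 servings → $2.80.
peanut butter only: max(5.9/0.6, 14/3) = 9.833 servings → $4.92.
quinoa + peanut butter with both tight: 1.722 servings and 2.37 servings → $2.56.
So the least-cost plan costs $2.56.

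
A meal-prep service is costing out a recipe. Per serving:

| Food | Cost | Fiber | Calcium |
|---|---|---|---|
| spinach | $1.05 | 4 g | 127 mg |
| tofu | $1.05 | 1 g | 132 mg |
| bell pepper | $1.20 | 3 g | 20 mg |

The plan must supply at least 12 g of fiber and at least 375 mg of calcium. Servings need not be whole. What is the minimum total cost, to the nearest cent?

Compare the cost at each extreme point of the feasible region.
spinach only: max(12/4, 375/127) = 3 servings → $3.15.
tofu only: max(12/1, 375/132) = 12 servings → $12.60.
bell pepper only: max(12/3, 375/20) = 18.75 servings → $22.50.
spinach + tofu: the both-tight solution has a negative serving — not a feasible corner.
spinach + bell pepper with both tight: 2.94 servings and 0.07973 servings → $3.18.
tofu + bell pepper with both tight: 2.354 servings and 3.215 servings → $6.33.
The minimum over all feasible corners is $3.15.

$3.15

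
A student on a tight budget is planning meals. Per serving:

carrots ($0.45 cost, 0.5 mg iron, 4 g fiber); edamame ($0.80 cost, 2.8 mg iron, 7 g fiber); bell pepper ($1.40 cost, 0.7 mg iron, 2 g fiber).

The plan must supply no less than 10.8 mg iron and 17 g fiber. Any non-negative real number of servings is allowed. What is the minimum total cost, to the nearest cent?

Minimising a linear cost over {iron ≥ 10.8, fiber ≥ 17, servings ≥ 0} — the optimum is at a vertex, using one or two foods.
carrots only: max(10.8/0.5, 17/4) = 21.6 servings → $9.72.
edamame only: max(10.8/2.8, 17/7) = 3.857 servings → $3.09.
bell pepper only: max(10.8/0.7, 17/2) = 15.43 servings → $21.60.
carrots + edamame with both targets exact would need a negative amount; discard.
carrots + bell pepper with both targets exact would need a negative amount; discard.
edamame + bell pepper: the both-tight solution has a negative serving — not a feasible corner.
So the least-cost plan costs $3.09.

$3.09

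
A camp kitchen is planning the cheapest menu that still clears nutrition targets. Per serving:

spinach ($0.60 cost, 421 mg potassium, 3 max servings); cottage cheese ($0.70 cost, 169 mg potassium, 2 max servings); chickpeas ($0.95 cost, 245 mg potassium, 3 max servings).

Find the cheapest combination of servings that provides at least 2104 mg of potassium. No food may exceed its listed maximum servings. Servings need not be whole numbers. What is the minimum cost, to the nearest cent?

$5.09

Cost per mg of potassium: spinach $0.0014, chickpeas $0.0039, cottage cheese $0.0041.
Take 3 servings of spinach: +1263.0 mg potassium for $1.80 (total $1.80, still need 841.0 mg).
Take 3 servings of chickpeas: +735.0 mg potassium for $2.85 (total $4.65, still need 106.0 mg).
Take 0.6272 servings of cottage cheese: +106.0 mg potassium for $0.44 (total $5.09, still need 0.0 mg).
Greedy by cheapest-per-mg is optimal for a single linear constraint, so the minimum cost is $5.09.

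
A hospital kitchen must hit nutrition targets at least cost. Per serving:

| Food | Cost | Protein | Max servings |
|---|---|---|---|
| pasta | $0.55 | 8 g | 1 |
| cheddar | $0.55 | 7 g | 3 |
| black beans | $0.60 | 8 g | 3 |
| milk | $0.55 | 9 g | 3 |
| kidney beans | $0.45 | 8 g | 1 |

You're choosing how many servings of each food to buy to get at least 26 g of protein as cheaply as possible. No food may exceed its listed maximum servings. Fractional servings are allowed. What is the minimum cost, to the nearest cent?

$1.55

Cost per g of protein: kidney beans $0.0563, milk $0.0611, pasta $0.0688, black beans $0.0750, cheddar $0.0786.
Take 1 serving of kidney beans: +8.0 g protein for $0.45 (total $0.45, still need 18.0 g).
Take 2 servings of milk: +18.0 g protein for $1.10 (total $1.55, still need 0.0 g).
Greedy by cheapest-per-g is optimal for a single linear constraint, so the minimum cost is $1.55.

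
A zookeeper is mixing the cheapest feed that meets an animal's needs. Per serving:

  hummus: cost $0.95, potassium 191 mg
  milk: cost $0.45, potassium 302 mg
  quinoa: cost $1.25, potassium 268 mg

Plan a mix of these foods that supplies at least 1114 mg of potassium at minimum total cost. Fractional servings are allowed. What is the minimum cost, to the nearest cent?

Cost per mg of potassium: milk $0.0015, quinoa $0.0047, hummus $0.0050.
With no serving limits, use only milk: 1114 mg / 302 mg = 3.689 servings × $0.45 = $1.66.

$1.66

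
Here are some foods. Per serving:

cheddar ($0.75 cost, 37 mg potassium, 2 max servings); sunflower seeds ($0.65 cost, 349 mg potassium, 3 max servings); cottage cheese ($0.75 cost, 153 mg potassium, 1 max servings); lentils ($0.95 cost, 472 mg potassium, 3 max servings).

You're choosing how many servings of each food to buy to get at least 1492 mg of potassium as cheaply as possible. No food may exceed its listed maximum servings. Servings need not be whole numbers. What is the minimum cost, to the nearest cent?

Cost per mg of potassium: sunflower seeds $0.0019, lentils $0.0020, cottage cheese $0.0049, cheddar $0.0203.
Take 3 servings of sunflower seeds: +1047.0 mg potassium for $1.95 (total $1.95, still need 445.0 mg).
Take 0.9428 servings of lentils: +445.0 mg potassium for $0.90 (total $2.85, still need 0.0 mg).
Greedy by cheapest-per-mg is optimal for a single linear constraint, so the minimum cost is $2.85.

$2.85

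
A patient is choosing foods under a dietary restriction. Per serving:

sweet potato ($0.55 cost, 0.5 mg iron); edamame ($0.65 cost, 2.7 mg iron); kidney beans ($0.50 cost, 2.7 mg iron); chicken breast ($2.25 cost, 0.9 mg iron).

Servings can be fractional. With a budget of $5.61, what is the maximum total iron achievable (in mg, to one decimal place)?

30.3 mg

Iron per dollar: kidney beans 5.4, edamame 4.154, sweet potato 0.9091, chicken breast 0.4.
With no serving limits, spend the whole cost allowance on kidney beans: $5.61 / $0.50 × 2.7 mg = 30.3 mg.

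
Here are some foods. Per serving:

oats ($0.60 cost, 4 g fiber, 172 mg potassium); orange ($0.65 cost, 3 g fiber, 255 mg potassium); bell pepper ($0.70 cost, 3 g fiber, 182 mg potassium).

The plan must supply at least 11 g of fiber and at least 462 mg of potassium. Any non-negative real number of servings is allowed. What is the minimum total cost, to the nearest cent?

Two binding constraints pin down two serving amounts, so the optimal mix uses at most two foods. The candidates are each food alone (scaled to the tighter of fiber/potassium) and each pair with both constraints tight.
oats only: max(11/4, 462/172) = 2.75 servings → $1.65.
orange only: max(11/3, 462/255) = 3.667 servings → $2.38.
bell pepper only: max(11/3, 462/182) = 3.667 servings → $2.57.
oats + orange: the both-tight solution has a negative serving — not a feasible corner.
oats + bell pepper with both targets exact would need a negative amount; discard.
orange + bell pepper: intersection lies outside the first quadrant.
So the least-cost plan costs $1.65.

$1.65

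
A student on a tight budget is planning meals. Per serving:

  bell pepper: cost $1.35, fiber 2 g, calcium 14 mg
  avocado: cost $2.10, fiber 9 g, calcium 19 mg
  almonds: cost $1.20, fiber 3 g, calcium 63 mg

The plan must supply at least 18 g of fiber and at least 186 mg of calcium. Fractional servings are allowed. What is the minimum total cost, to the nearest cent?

With two linear requirements the optimum uses one or two foods; enumerate the corners.
bell pepper only: max(18/2, 186/14) = 13.29 servings → $17.94.
avocado only: max(18/9, 186/19) = 9.789 servings → $20.56.
almonds only: max(18/3, 186/63) = 6 servings → $7.20.
bell pepper + avocado: the both-tight solution has a negative serving — not a feasible corner.
bell pepper + almonds with both tight: 6.857 servings and 1.429 servings → $10.97.
avocado + almonds with both tight: 1.129 servings and 2.612 servings → $5.51.
So the least-cost plan costs $5.51.

$5.51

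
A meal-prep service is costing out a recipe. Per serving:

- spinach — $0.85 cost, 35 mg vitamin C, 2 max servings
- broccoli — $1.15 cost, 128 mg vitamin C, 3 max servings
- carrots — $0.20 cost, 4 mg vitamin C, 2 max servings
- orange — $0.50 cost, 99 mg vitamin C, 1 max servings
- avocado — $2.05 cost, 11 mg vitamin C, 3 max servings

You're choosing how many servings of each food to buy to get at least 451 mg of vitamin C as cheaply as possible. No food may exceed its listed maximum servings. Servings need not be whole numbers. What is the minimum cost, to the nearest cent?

Cost per mg of vitamin C: orange $0.0051, broccoli $0.0090, spinach $0.0243, carrots $0.0500, avocado $0.1864.
Take 1 serving of orange: +99.0 mg vitamin C for $0.50 (total $0.50, still need 352.0 mg).
Take 2.75 servings of broccoli: +352.0 mg vitamin C for $3.16 (total $3.66, still need 0.0 mg).
Greedy by cheapest-per-mg is optimal for a single linear constraint, so the minimum cost is $3.66.

$3.66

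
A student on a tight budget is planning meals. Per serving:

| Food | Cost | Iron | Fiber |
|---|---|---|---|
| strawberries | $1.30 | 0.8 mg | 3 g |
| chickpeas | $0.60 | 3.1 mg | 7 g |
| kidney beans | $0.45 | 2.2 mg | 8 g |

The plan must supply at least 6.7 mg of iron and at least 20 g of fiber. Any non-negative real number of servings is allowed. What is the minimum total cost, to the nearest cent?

With two linear requirements the optimum uses one or two foods; enumerate the corners.
strawberries only: max(6.7/0.8, 20/3) = 8.375 servings → $10.89.
chickpeas only: max(6.7/3.1, 20/7) = 2.857 servings → $1.71.
kidney beans only: max(6.7/2.2, 20/8) = 3.045 servings → $1.37.
strawberries + chickpeas with both tight: 4.081 servings and 1.108 servings → $5.97.
strawberries + kidney beans: the both-tight solution has a negative serving — not a feasible corner.
chickpeas + kidney beans with both tight: 1.021 servings and 1.606 servings → $1.34.
The minimum over all feasible corners is $1.34.

$1.34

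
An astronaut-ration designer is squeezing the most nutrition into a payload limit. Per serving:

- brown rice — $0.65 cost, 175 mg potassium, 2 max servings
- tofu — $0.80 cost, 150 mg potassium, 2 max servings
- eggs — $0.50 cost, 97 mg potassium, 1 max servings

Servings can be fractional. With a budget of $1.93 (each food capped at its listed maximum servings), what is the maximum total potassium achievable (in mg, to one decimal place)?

Potassium per dollar: brown rice 269.2, eggs 194, tofu 187.5.
Take 2 servings of brown rice: spends $1.30, +350.0 mg potassium (running total 350.0 mg).
Take 1 serving of eggs: spends $0.50, +97.0 mg potassium (running total 447.0 mg).
Take 0.1625 servings of tofu: spends $0.13, +24.4 mg potassium (running total 471.4 mg).
Greedy by best ratio exhausts the cost allowance optimally: 471.4 mg.

471.4 mg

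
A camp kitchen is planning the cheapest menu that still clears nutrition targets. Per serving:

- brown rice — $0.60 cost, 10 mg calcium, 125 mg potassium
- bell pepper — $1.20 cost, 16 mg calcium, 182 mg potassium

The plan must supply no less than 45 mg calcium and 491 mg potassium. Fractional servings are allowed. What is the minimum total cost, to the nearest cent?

Minimising a linear cost over {calcium ≥ 45, potassium ≥ 491, servings ≥ 0} — the optimum is at a vertex, using one or two foods.
brown rice only: max(45/10, 491/125) = 4.5 servings → $2.70.
bell pepper only: max(45/16, 491/182) = 2.812 servings → $3.38.
brown rice + bell pepper with both targets exact would need a negative amount; discard.
So the least-cost plan costs $2.70.

$2.70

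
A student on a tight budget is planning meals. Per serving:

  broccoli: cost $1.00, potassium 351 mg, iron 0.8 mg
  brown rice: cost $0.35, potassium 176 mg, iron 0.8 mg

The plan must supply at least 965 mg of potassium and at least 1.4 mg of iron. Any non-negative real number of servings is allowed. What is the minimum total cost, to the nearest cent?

$1.92

Check every corner: each single food scaled to meet both minima, and each pair solved so both constraints bind.
broccoli only: max(965/351, 1.4/0.8) = 2.749 servings → $2.75.
brown rice only: max(965/176, 1.4/0.8) = 5.483 servings → $1.92.
broccoli + brown rice: the both-tight solution has a negative serving — not a feasible corner.
The minimum over all feasible corners is $1.92.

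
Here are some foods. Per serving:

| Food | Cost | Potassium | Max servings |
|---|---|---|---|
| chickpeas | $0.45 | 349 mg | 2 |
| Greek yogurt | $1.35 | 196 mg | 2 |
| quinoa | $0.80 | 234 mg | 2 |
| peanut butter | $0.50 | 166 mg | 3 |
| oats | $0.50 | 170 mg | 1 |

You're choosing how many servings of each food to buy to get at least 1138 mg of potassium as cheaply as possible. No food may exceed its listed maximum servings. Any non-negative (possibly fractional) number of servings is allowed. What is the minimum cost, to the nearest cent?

$2.21

Cost per mg of potassium: chickpeas $0.0013, oats $0.0029, peanut butter $0.0030, quinoa $0.0034, Greek yogurt $0.0069.
Take 2 servings of chickpeas: +698.0 mg potassium for $0.90 (total $0.90, still need 440.0 mg).
Take 1 serving of oats: +170.0 mg potassium for $0.50 (total $1.40, still need 270.0 mg).
Take 1.627 servings of peanut butter: +270.0 mg potassium for $0.81 (total $2.21, still need 0.0 mg).
Filling from the cheapest source first is optimal under one linear minimum: $2.21.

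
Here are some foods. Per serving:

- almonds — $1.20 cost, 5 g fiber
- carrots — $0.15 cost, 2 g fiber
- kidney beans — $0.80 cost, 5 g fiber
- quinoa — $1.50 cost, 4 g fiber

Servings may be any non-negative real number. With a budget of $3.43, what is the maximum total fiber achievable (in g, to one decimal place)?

45.7 g

Fiber per dollar: carrots 13.33, kidney beans 6.25, almonds 4.167, quinoa 2.667.
With no serving limits, spend the whole cost allowance on carrots: $3.43 / $0.15 × 2 g = 45.7 g.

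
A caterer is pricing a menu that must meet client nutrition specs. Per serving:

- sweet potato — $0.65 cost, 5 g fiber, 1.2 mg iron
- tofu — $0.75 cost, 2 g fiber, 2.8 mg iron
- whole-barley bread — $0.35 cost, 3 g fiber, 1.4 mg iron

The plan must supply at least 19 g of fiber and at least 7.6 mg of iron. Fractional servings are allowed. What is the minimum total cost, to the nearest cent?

$2.22

Check every corner: each single food scaled to meet both minima, and each pair solved so both constraints bind.
sweet potato only: max(19/5, 7.6/1.2) = 6.333 servings → $4.12.
tofu only: max(19/2, 7.6/2.8) = 9.5 servings → $7.12.
whole-barley bread only: max(19/3, 7.6/1.4) = 6.333 servings → $2.22.
sweet potato + tofu with both tight: 3.276 servings and 1.31 servings → $3.11.
sweet potato + whole-barley bread with both tight: 1.118 servings and 4.471 servings → $2.29.
tofu + whole-barley bread with both targets exact would need a negative amount; discard.
The minimum over all feasible corners is $2.22.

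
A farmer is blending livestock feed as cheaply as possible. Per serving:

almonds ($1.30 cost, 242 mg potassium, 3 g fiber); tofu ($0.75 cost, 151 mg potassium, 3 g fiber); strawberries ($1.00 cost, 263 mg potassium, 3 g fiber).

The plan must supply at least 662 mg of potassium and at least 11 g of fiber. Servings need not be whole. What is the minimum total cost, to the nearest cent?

$2.99

A basic optimal solution has at most two foods positive. Try each food alone and each pair with both targets met exactly.
almonds only: max(662/242, 11/3) = 3.667 servings → $4.77.
tofu only: max(662/151, 11/3) = 4.384 servings → $3.29.
strawberries only: max(662/263, 11/3) = 3.667 servings → $3.67.
almonds + tofu with both tight: 1.19 servings and 2.476 servings → $3.40.
almonds + strawberries: the both-tight solution has a negative serving — not a feasible corner.
tofu + strawberries with both tight: 2.699 servings and 0.9673 servings → $2.99.
So the least-cost plan costs $2.99.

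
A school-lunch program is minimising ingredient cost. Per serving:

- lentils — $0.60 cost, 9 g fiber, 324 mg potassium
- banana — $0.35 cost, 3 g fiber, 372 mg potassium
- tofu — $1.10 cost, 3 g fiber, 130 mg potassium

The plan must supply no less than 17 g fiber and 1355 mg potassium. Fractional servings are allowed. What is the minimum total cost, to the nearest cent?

$1.56

A basic optimal solution has at most two foods positive. Try each food alone and each pair with both targets met exactly.
lentils only: max(17/9, 1355/324) = 4.182 servings → $2.51.
banana only: max(17/3, 1355/372) = 5.667 servings → $1.98.
tofu only: max(17/3, 1355/130) = 10.42 servings → $11.47.
lentils + banana with both tight: 0.9508 servings and 2.814 servings → $1.56.
lentils + tofu with both targets exact would need a negative amount; discard.
banana + tofu with both tight: 2.555 servings and 3.112 servings → $4.32.
Cheapest feasible corner: $1.56.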